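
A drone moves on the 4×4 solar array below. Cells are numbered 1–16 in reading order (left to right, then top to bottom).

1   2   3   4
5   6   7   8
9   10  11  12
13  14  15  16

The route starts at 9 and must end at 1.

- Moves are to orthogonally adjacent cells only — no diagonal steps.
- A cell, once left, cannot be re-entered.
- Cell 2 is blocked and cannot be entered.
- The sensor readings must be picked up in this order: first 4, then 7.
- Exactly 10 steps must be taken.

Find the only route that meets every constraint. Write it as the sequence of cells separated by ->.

9 -> 10 -> 11 -> 12 -> 8 -> 4 -> 3 -> 7 -> 6 -> 5 -> 1

The waypoints must appear in the order 4, 7, with no cell reused.
Route from 9: right 3 to 12, up 2 to 4, left 1 to 3, down 1 to 7, left 2 to 5, up 1 to 1 — 10 moves in all.
Check: order respected (4 at step 5, 7 at step 7); 10 moves as required.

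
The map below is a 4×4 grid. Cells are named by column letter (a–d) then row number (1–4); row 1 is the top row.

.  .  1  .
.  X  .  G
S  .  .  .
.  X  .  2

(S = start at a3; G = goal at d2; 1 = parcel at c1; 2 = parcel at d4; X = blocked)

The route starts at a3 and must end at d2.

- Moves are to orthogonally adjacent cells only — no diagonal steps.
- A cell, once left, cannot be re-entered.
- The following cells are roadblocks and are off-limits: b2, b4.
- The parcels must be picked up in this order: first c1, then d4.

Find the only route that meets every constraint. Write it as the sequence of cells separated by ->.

The waypoints must appear in the order c1, d4, with no cell reused.
Route from a3: up 2 to a1, right 2 to c1, down 3 to c4, right 1 to d4, up 2 to d2 — 10 moves in all.
Check: order respected (1 at step 4, 2 at step 8).

a3 -> a2 -> a1 -> b1 -> c1 -> c2 -> c3 -> c4 -> d4 -> d3 -> d2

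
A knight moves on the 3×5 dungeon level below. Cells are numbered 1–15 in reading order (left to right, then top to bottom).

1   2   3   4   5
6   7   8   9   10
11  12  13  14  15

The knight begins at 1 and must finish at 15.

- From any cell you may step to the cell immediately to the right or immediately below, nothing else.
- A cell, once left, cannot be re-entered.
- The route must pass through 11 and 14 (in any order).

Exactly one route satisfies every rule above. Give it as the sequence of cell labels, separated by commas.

1, 6, 11, 12, 13, 14, 15

Moves only go right or down, so the column and row indices never decrease.
Route from 1: 2× down (reaching 11), 4× right (reaching 15) — 6 moves in all.
Check: all required cells visited.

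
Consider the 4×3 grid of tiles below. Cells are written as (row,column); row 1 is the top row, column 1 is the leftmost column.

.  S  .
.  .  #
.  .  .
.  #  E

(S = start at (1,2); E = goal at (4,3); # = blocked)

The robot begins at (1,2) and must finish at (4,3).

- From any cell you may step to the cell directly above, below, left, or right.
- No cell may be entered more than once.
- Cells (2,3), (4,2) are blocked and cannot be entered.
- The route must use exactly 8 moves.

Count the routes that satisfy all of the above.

0

Need simple routes of exactly 8 moves from (1,2) to (4,3) (Manhattan distance 4, so 2 moves are spent on a detour and 2 undoing it).
No route satisfies every constraint, so the count is 0.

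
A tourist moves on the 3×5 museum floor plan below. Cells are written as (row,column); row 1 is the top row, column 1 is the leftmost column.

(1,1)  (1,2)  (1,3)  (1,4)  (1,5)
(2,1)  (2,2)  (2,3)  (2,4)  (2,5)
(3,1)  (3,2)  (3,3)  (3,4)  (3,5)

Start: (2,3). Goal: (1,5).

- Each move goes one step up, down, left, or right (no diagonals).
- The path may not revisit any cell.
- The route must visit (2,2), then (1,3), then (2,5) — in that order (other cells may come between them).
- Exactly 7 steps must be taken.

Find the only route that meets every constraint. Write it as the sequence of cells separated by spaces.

The waypoints must appear in the order (2,2), (1,3), (2,5), with no cell reused.
Route from (2,3): left 1 to (2,2), up 1 to (1,2), right 2 to (1,4), down 1 to (2,4), right 1 to (2,5), up 1 to (1,5) — 7 moves in all.
Check: order respected ((2,2) at step 1, (1,3) at step 3, (2,5) at step 6); 7 moves as required.

(2,3) (2,2) (1,2) (1,3) (1,4) (2,4) (2,5) (1,5)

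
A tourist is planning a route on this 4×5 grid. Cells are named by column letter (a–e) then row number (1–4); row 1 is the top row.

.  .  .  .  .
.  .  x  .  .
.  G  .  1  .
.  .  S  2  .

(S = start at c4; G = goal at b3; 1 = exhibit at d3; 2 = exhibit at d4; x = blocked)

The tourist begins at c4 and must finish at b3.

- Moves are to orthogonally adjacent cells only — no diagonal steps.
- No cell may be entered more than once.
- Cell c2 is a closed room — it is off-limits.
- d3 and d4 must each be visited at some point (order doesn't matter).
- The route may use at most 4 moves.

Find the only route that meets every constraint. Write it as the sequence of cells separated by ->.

c4 -> d4 -> d3 -> c3 -> b3

The 4-move cap with required stops at d3, d4 leaves no slack for detours.
Route from c4: right 1 to d4, up 1 to d3, left 2 to b3 — 4 moves in all.
Check: all required cells visited; 4 ≤ 4 moves.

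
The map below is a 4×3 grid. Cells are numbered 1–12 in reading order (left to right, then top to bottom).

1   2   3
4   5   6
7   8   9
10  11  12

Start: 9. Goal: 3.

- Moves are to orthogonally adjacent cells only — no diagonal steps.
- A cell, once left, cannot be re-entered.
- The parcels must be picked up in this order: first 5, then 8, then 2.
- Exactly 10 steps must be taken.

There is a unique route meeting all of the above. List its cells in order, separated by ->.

9 -> 6 -> 5 -> 8 -> 11 -> 10 -> 7 -> 4 -> 1 -> 2 -> 3

The waypoints must appear in the order 5, 8, 2, with no cell reused.
Route from 9: up 1 to 6, left 1 to 5, down 2 to 11, left 1 to 10, up 3 to 1, right 2 to 3 — 10 moves in all.
Check: order respected (5 at step 2, 8 at step 3, 2 at step 9); 10 moves as required.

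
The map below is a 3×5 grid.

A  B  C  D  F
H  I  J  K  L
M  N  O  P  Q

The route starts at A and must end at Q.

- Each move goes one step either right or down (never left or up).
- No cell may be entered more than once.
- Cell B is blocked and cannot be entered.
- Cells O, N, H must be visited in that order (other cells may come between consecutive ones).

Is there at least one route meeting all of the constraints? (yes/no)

N lies to the left of O, so going from O to N would need a leftward move — but moves only go right/down, so O cannot be visited before N.

no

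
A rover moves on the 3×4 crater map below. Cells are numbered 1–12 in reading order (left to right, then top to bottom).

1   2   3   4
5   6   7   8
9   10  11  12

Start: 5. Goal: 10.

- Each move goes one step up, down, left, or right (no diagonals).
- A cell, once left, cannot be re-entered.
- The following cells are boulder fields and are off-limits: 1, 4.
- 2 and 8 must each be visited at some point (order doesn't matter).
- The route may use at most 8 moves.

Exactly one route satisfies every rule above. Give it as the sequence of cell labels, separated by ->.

5 -> 6 -> 2 -> 3 -> 7 -> 8 -> 12 -> 11 -> 10

The 8-move cap with required stops at 2, 8 leaves no slack for detours.
Route from 5: right to 6, up to 2, right to 3, down to 7, right to 8, down to 12, 2× left (reaching 10) — 8 moves in all.
Check: all required cells visited; 8 ≤ 8 moves.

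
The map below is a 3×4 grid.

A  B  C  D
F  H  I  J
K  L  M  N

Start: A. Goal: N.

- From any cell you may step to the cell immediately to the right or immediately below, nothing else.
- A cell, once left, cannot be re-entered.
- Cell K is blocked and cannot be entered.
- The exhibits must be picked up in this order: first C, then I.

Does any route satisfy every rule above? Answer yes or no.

One route that works: A → B → C → I → M → N.

yes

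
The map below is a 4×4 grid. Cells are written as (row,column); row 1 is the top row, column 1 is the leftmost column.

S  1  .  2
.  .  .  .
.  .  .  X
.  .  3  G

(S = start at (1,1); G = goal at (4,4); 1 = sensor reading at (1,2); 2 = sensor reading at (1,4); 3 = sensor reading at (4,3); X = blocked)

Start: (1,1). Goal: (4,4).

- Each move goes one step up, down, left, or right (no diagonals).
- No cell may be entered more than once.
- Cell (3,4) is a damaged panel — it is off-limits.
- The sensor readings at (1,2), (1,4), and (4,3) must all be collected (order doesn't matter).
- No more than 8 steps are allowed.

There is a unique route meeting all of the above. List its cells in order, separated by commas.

(1,1), (1,2), (1,3), (1,4), (2,4), (2,3), (3,3), (4,3), (4,4)

Any route must reach (1,2), (1,4), and (4,3) and still end at (4,4) within 8 moves, so the order of the required stops is forced.
Route from (1,1): right 3 to (1,4), down 1 to (2,4), left 1 to (2,3), down 2 to (4,3), right 1 to (4,4) — 8 moves in all.
Check: all required cells visited; 8 ≤ 8 moves.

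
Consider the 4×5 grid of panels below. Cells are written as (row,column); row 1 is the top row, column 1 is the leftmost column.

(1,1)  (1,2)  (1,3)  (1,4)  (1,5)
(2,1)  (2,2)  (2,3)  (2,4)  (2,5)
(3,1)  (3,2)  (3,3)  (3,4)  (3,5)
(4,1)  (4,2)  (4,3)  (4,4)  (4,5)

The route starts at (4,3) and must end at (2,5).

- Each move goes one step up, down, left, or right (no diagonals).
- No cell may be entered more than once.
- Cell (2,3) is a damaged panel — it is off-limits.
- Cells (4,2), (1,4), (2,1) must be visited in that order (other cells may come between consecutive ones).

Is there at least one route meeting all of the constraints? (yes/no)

Ignoring the required order, 42 revisit-free routes from (4,3) to (2,5) pass through all of (4,2), (1,4), and (2,1); the waypoint orders that occur are (4,2) → (2,1) → (1,4) (42) — never (4,2) → (1,4) → (2,1).

no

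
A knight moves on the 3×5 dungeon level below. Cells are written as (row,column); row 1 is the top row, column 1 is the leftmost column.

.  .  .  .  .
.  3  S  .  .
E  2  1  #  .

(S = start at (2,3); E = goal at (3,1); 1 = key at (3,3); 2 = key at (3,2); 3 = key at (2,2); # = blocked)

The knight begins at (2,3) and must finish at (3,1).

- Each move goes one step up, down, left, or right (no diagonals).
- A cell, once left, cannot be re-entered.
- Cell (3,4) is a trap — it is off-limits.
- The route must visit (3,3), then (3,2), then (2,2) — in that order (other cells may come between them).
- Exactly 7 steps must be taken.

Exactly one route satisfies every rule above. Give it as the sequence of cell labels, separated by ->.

The waypoints must appear in the order (3,3), (3,2), (2,2), with no cell reused.
Route from (2,3): down 1 to (3,3), left 1 to (3,2), up 2 to (1,2), left 1 to (1,1), down 2 to (3,1) — 7 moves in all.
Check: order respected (1 at step 1, 2 at step 2, 3 at step 3); 7 moves as required.

(2,3) -> (3,3) -> (3,2) -> (2,2) -> (1,2) -> (1,1) -> (2,1) -> (3,1)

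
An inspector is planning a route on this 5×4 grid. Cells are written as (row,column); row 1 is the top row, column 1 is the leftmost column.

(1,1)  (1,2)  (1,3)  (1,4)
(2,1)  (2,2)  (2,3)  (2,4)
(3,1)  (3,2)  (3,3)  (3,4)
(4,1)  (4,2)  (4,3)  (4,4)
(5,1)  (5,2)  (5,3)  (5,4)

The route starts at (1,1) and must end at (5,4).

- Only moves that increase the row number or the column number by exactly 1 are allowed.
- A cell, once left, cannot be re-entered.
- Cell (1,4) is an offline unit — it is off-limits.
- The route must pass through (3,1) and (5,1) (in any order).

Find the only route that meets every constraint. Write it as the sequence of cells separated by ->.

(1,1) -> (2,1) -> (3,1) -> (4,1) -> (5,1) -> (5,2) -> (5,3) -> (5,4)

Moves only go right or down, so the column and row indices never decrease.
Route from (1,1): 4× down (reaching (5,1)), 3× right (reaching (5,4)) — 7 moves in all.
Check: all required cells visited.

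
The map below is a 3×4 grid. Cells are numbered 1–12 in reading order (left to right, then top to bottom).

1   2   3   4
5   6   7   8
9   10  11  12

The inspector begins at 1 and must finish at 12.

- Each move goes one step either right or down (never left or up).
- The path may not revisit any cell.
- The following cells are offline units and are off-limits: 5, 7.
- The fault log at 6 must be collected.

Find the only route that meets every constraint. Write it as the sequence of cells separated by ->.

1 -> 2 -> 6 -> 10 -> 11 -> 12

Moves only go right or down, so the column and row indices never decrease.
Route from 1: right 1 to 2, down 2 to 10, right 2 to 12 — 5 moves in all.
Check: all required cells visited.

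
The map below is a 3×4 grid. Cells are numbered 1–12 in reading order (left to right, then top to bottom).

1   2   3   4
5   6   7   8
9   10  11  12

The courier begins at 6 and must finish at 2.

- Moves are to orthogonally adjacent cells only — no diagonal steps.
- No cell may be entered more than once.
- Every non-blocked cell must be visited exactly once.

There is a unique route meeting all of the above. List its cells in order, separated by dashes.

Need to visit all 12 open cells exactly once, starting at 6 and ending at 2.
Cell 1 has only two open neighbours (5 and 2), so the path must pass straight through it: one of those is the cell it's entered from and the other is where it exits.
Route from 6: right to 7, up to 3, right to 4, 2× down (reaching 12), 3× left (reaching 9), 2× up (reaching 1), right to 2 — 11 moves in all.
Check: all 12 open cells covered.

6 - 7 - 3 - 4 - 8 - 12 - 11 - 10 - 9 - 5 - 1 - 2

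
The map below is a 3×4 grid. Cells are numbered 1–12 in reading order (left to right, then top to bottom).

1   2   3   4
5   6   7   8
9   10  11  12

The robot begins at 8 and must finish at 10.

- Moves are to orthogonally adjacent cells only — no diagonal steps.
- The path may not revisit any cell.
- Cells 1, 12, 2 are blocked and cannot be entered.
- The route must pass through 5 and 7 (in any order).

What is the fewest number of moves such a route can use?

Any route passes through 5 and 7 in some order between 8 and 10. Summing Manhattan distances along each leg and taking the cheapest ordering (8 → 7 → 5 → 10) gives a lower bound of 1 + 2 + 2 = 5 moves.
A route of 5 moves achieves this: 8 → 7 → 6 → 5 → 9 → 10.
Since 5 matches the lower bound, it is optimal.

5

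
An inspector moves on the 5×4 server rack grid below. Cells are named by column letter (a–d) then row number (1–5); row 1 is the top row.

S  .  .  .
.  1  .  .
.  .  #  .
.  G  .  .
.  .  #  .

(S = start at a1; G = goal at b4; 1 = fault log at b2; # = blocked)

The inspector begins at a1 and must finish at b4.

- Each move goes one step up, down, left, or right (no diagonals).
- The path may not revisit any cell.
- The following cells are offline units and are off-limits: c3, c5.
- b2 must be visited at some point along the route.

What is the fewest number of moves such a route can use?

4

Any route passes through b2 somewhere between a1 and b4. Summing Manhattan distances along the two legs (a1 → b2 → b4) gives a lower bound of 2 + 2 = 4 moves.
A route of 4 moves achieves this: a1 → a2 → b2 → b3 → b4.
Since 4 matches the lower bound, it is optimal.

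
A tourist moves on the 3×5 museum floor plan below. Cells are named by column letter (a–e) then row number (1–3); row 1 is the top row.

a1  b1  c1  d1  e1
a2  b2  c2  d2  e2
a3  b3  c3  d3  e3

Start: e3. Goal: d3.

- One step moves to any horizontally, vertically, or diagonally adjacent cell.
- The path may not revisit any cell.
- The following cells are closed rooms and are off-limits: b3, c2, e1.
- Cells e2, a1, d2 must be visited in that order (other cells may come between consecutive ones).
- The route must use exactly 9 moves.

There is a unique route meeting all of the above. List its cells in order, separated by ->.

The waypoints must appear in the order e2, a1, d2, with no cell reused.
Route from e3: up 1 to e2, up-left 1 to d1, left 3 to a1, down-right 2 to c3, up-right 1 to d2, down 1 to d3 — 9 moves in all.
Check: order respected (e2 at step 1, a1 at step 5, d2 at step 8); 9 moves as required.

e3 -> e2 -> d1 -> c1 -> b1 -> a1 -> b2 -> c3 -> d2 -> d3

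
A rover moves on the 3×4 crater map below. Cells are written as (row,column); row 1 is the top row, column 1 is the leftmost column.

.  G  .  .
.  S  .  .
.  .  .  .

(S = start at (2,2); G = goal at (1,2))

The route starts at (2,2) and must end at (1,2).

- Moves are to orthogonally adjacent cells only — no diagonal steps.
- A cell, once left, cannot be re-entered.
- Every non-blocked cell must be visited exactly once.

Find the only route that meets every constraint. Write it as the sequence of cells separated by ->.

(2,2) -> (2,3) -> (1,3) -> (1,4) -> (2,4) -> (3,4) -> (3,3) -> (3,2) -> (3,1) -> (2,1) -> (1,1) -> (1,2)

Need to visit all 12 open cells exactly once, starting at (2,2) and ending at (1,2).
Cell (1,1) has only two open neighbours ((2,1) and (1,2)), so the path must pass straight through it: one of those is the cell it's entered from and the other is where it exits.
Route from (2,2): right to (2,3), up to (1,3), right to (1,4), 2× down (reaching (3,4)), 3× left (reaching (3,1)), 2× up (reaching (1,1)), right to (1,2) — 11 moves in all.
Check: all 12 open cells covered.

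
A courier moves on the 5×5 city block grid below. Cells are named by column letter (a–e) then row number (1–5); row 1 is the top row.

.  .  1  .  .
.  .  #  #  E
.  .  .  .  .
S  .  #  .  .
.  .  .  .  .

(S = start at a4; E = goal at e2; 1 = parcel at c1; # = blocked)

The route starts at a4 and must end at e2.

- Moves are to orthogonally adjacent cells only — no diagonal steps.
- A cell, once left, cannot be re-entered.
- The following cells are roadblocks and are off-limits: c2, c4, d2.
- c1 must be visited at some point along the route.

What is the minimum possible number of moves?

8

Any route passes through c1 somewhere between a4 and e2. Summing Manhattan distances along the two legs (a4 → c1 → e2) gives a lower bound of 5 + 3 = 8 moves.
A route of 8 moves achieves this: a4 → a3 → a2 → a1 → b1 → c1 → d1 → e1 → e2.
Since 8 matches the lower bound, it is optimal.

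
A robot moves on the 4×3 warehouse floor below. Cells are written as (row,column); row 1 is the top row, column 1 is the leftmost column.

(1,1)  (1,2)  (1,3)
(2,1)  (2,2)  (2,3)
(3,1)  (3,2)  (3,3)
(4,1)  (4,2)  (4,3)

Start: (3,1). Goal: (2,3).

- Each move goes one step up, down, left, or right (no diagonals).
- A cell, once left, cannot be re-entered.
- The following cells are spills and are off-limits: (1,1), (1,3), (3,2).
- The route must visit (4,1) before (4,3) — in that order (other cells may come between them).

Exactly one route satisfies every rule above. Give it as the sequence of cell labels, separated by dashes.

(3,1) - (4,1) - (4,2) - (4,3) - (3,3) - (2,3)

The waypoints must appear in the order (4,1), (4,3), with no cell reused.
Route from (3,1): down to (4,1), 2× right (reaching (4,3)), 2× up (reaching (2,3)) — 5 moves in all.
Check: order respected ((4,1) at step 1, (4,3) at step 3).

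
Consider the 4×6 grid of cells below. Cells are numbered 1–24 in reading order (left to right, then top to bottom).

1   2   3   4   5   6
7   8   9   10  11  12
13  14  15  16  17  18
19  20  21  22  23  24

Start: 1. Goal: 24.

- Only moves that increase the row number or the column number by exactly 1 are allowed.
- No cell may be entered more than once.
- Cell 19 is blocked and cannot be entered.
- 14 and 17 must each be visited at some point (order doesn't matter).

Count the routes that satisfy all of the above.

A right/down-only route from 1 to 24 makes exactly 3 down-moves and 5 right-moves in some order.
With no other constraints that would be C(8,3) = 56 routes.
A monotone route can only reach the required cells in the order 14, 17, so split there and multiply the segment counts (each segment already excludes blocked cells): 1→14: 3; 14→17: 1; 17→24: 2; product = 6.
That gives 6 routes.

6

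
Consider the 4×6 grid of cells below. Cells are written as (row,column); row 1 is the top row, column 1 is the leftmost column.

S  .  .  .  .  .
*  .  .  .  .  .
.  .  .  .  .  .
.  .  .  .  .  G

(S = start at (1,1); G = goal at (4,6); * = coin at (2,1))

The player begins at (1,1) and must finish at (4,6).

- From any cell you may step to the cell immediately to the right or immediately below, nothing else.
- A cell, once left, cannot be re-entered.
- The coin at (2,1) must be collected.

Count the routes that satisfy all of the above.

21

A right/down-only route from (1,1) to (4,6) makes exactly 3 down-moves and 5 right-moves in some order.
With no other constraints that would be C(8,3) = 56 routes.
Split at (2,1) and multiply the segment counts: (1,1)→(2,1): 1; (2,1)→(4,6): 21; product = 21.
That gives 21 routes.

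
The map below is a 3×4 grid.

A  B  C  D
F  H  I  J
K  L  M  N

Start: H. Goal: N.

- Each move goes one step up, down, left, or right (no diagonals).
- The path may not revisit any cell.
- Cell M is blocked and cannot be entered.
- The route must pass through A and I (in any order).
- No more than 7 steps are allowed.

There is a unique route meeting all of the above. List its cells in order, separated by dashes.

The budget equals the shortest possible length, so every move has to be on a shortest route through the required cells.
Route from H: left to F, up to A, 2× right (reaching C), down to I, right to J, down to N — 7 moves in all.
Check: all required cells visited; 7 ≤ 7 moves.

H - F - A - B - C - I - J - N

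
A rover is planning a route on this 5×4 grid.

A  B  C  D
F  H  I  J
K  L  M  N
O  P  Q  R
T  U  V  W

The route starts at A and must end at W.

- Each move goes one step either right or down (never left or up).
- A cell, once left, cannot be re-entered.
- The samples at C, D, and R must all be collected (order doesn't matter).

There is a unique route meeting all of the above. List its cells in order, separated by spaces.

A B C D J N R W

Moves only go right or down, so the column and row indices never decrease.
Route from A: 3× right (reaching D), 4× down (reaching W) — 7 moves in all.
Check: all required cells visited.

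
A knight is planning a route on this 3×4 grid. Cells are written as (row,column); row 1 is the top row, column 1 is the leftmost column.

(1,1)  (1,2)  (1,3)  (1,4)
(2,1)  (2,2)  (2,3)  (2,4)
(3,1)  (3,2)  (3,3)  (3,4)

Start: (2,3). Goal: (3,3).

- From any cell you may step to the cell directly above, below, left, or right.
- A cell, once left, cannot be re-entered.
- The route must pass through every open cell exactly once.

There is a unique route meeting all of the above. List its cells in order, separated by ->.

Need to visit all 12 open cells exactly once, starting at (2,3) and ending at (3,3).
Cell (1,4) has only two open neighbours ((2,4) and (1,3)), so the path must pass straight through it: one of those is the cell it's entered from and the other is where it exits.
Route from (2,3): left to (2,2), down to (3,2), left to (3,1), 2× up (reaching (1,1)), 3× right (reaching (1,4)), 2× down (reaching (3,4)), left to (3,3) — 11 moves in all.
Check: all 12 open cells covered.

(2,3) -> (2,2) -> (3,2) -> (3,1) -> (2,1) -> (1,1) -> (1,2) -> (1,3) -> (1,4) -> (2,4) -> (3,4) -> (3,3)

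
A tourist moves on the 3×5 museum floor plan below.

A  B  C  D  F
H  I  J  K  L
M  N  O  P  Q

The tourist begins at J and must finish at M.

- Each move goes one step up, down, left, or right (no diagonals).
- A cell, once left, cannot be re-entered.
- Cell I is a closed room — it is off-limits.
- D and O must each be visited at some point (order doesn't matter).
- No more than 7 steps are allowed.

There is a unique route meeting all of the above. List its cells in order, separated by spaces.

J C D K P O N M

The 7-move cap with required stops at D, O leaves no slack for detours.
Route from J: up 1 to C, right 1 to D, down 2 to P, left 3 to M — 7 moves in all.
Check: all required cells visited; 7 ≤ 7 moves.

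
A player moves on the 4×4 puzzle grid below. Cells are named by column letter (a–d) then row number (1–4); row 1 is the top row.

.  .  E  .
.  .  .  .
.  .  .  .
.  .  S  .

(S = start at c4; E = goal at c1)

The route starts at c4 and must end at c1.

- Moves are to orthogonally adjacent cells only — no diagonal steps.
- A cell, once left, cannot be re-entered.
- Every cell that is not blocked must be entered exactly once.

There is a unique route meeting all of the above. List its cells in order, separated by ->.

Need to visit all 16 open cells exactly once, starting at c4 and ending at c1.
Route from c4: right to d4, up to d3, 2× left (reaching b3), down to b4, left to a4, 3× up (reaching a1), right to b1, down to b2, 2× right (reaching d2), up to d1, left to c1 — 15 moves in all.
Check: all 16 open cells covered.

c4 -> d4 -> d3 -> c3 -> b3 -> b4 -> a4 -> a3 -> a2 -> a1 -> b1 -> b2 -> c2 -> d2 -> d1 -> c1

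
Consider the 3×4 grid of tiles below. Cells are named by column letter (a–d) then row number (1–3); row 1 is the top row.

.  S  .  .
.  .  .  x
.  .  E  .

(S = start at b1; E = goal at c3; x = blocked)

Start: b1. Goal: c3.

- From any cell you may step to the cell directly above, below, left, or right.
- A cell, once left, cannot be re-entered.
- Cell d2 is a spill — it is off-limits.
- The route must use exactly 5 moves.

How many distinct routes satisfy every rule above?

Need simple routes of exactly 5 moves from b1 to c3 (Manhattan distance 3, so 1 moves are spent on a detour and 1 undoing it).
Enumerating: b1 b2 a2 a3 b3 c3 | b1 a1 a2 a3 b3 c3 | b1 a1 a2 b2 b3 c3 | b1 a1 a2 b2 c2 c3 | b1 c1 c2 b2 b3 c3.
That gives 5 routes.

5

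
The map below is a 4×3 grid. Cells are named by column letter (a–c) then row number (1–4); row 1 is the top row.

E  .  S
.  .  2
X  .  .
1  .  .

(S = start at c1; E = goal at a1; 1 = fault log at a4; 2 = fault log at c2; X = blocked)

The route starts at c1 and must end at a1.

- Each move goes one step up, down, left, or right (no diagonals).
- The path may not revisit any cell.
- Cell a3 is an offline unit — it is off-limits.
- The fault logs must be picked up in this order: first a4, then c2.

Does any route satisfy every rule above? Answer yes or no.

no

a4 must be visited but has only one open neighbour (b4), and it is neither the start nor the goal — the route would have to enter and leave through b4, re-entering it.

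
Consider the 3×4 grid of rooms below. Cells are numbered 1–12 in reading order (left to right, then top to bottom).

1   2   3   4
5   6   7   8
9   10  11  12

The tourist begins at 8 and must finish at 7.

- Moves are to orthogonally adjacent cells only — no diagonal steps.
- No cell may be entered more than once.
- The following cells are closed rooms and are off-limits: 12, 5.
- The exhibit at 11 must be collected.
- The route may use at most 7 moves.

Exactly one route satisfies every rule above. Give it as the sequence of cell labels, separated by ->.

8 -> 4 -> 3 -> 2 -> 6 -> 10 -> 11 -> 7

The budget equals the shortest possible length, so every move has to be on a shortest route through the required cells.
Route from 8: up 1 to 4, left 2 to 2, down 2 to 10, right 1 to 11, up 1 to 7 — 7 moves in all.
Check: all required cells visited; 7 ≤ 7 moves.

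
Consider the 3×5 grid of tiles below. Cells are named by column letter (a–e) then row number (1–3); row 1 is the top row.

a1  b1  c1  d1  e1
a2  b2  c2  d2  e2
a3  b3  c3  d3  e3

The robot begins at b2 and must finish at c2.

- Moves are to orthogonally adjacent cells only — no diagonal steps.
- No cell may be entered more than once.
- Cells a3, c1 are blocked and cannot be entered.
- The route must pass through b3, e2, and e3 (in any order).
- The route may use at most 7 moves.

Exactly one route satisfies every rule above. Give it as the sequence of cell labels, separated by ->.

Any route must reach b3, e2, and e3 and still end at c2 within 7 moves, so the order of the required stops is forced.
Route from b2: down 1 to b3, right 3 to e3, up 1 to e2, left 2 to c2 — 7 moves in all.
Check: all required cells visited; 7 ≤ 7 moves.

b2 -> b3 -> c3 -> d3 -> e3 -> e2 -> d2 -> c2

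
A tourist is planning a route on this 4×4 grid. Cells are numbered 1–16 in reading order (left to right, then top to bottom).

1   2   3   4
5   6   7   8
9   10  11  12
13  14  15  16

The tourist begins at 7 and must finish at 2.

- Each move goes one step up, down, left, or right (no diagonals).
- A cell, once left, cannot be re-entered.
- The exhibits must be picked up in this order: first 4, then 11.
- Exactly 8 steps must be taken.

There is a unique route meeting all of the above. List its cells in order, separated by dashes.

7 - 3 - 4 - 8 - 12 - 11 - 10 - 6 - 2

The waypoints must appear in the order 4, 11, with no cell reused.
Route from 7: up to 3, right to 4, 2× down (reaching 12), 2× left (reaching 10), 2× up (reaching 2) — 8 moves in all.
Check: order respected (4 at step 2, 11 at step 5); 8 moves as required.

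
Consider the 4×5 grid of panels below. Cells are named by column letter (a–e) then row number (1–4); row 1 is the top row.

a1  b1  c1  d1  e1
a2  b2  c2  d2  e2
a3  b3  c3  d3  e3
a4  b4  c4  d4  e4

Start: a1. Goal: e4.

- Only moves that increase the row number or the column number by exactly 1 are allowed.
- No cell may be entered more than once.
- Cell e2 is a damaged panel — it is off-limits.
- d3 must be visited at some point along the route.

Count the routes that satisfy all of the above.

20

A right/down-only route from a1 to e4 makes exactly 3 down-moves and 4 right-moves in some order.
With no other constraints that would be C(7,3) = 35 routes.
Split at d3 and multiply the segment counts (each segment already excludes blocked cells): a1→d3: 10; d3→e4: 2; product = 20.
That gives 20 routes.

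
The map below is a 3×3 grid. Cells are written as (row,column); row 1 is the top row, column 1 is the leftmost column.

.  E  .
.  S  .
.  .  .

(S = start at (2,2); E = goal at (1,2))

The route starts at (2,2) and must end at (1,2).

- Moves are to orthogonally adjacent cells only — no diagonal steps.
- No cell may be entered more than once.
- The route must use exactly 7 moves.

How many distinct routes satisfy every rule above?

2

Need simple routes of exactly 7 moves from (2,2) to (1,2) (Manhattan distance 1, so 3 moves are spent on a detour and 3 undoing it).
Enumerating: (2,2) (2,1) (3,1) (3,2) (3,3) (2,3) (1,3) (1,2) | (2,2) (2,3) (3,3) (3,2) (3,1) (2,1) (1,1) (1,2).
That gives 2 routes.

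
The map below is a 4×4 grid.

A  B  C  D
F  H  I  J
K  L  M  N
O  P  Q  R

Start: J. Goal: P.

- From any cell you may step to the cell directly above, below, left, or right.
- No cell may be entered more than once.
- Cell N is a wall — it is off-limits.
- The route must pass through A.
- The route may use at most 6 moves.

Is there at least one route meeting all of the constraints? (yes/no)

Even ignoring the no-revisit rule, getting from J to P via A needs at least 4 + 4 = 8 moves (Manhattan distance per leg), which exceeds the 6-move limit.

no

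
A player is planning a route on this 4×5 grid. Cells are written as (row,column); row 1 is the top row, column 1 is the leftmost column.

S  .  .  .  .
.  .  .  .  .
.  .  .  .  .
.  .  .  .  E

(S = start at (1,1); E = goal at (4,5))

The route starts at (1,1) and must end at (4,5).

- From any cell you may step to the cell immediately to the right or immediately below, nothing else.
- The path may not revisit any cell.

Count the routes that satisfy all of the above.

35

A right/down-only route from (1,1) to (4,5) makes exactly 3 down-moves and 4 right-moves in some order.
With no other constraints that would be C(7,3) = 35 routes.
That gives 35 routes.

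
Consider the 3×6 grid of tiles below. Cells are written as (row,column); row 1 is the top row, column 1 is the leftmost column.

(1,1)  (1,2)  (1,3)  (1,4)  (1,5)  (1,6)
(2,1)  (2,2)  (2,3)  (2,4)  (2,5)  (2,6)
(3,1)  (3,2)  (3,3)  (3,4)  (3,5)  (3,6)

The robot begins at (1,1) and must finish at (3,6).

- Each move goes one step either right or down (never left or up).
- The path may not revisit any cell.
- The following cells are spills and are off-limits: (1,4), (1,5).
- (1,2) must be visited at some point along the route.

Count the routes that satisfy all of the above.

9

A right/down-only route from (1,1) to (3,6) makes exactly 2 down-moves and 5 right-moves in some order.
With no other constraints that would be C(7,2) = 21 routes.
Split at (1,2) and multiply the segment counts (each segment already excludes blocked cells): (1,1)→(1,2): 1; (1,2)→(3,6): 9; product = 9.
That gives 9 routes.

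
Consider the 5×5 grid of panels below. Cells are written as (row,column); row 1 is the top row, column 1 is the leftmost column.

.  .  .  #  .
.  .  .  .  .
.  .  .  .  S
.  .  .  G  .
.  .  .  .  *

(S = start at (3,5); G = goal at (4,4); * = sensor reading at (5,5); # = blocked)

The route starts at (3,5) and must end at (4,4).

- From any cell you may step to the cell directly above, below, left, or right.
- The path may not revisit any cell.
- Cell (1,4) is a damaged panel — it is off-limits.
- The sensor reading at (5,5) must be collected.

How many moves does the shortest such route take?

Any route passes through (5,5) somewhere between (3,5) and (4,4). Summing Manhattan distances along the two legs ((3,5) → (5,5) → (4,4)) gives a lower bound of 2 + 2 = 4 moves.
A route of 4 moves achieves this: (3,5) → (4,5) → (5,5) → (5,4) → (4,4).
Since 4 matches the lower bound, it is optimal.

4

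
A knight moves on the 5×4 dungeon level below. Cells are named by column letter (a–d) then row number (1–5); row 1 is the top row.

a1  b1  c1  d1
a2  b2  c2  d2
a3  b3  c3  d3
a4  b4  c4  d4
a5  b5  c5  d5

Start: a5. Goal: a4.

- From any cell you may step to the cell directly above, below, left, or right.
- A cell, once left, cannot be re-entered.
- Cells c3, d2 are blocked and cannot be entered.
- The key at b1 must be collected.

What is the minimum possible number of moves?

9

Any route passes through b1 somewhere between a5 and a4. Summing Manhattan distances along the two legs (a5 → b1 → a4) gives a lower bound of 5 + 4 = 9 moves.
A route of 9 moves achieves this: a5 → b5 → b4 → b3 → b2 → b1 → a1 → a2 → a3 → a4.
Since 9 matches the lower bound, it is optimal.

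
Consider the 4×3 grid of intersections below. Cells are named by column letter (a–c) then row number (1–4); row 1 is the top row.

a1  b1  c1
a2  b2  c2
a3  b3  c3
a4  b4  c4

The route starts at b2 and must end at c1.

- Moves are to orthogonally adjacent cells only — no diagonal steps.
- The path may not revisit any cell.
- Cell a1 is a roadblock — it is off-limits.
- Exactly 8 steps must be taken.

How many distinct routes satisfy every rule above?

4

Need simple routes of exactly 8 moves from b2 to c1 (Manhattan distance 2, so 3 moves are spent on a detour and 3 undoing it).
Enumerating: b2 b3 a3 a4 b4 c4 c3 c2 c1 | b2 a2 a3 a4 b4 b3 c3 c2 c1 | b2 a2 a3 a4 b4 c4 c3 c2 c1 | b2 a2 a3 b3 b4 c4 c3 c2 c1.
That gives 4 routes.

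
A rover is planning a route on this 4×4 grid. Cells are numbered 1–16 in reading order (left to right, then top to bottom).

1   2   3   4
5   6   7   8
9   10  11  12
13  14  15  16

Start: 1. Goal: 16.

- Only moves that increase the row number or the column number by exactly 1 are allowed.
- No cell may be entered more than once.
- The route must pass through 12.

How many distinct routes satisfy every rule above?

A right/down-only route from 1 to 16 makes exactly 3 down-moves and 3 right-moves in some order.
With no other constraints that would be C(6,3) = 20 routes.
Split at 12 and multiply the segment counts: 1→12: 10; 12→16: 1; product = 10.
That gives 10 routes.

10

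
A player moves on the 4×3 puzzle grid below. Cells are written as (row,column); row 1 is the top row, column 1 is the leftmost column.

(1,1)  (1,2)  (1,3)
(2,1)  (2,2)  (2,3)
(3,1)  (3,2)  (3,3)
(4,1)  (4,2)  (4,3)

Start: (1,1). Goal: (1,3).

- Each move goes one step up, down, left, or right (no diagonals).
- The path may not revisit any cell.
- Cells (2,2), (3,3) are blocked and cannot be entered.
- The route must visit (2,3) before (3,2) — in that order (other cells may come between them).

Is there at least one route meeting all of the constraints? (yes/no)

no

(2,3) must be visited but has only one open neighbour ((1,3)), and it is neither the start nor the goal — the route would have to enter and leave through (1,3), re-entering it.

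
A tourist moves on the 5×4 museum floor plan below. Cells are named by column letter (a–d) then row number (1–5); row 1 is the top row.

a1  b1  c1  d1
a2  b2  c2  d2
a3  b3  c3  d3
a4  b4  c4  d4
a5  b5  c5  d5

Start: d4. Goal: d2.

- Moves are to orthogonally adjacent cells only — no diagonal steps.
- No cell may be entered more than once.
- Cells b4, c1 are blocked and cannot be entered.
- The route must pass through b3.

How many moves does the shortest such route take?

6

Any route passes through b3 somewhere between d4 and d2. Summing Manhattan distances along the two legs (d4 → b3 → d2) gives a lower bound of 3 + 3 = 6 moves.
A route of 6 moves achieves this: d4 → d3 → c3 → b3 → b2 → c2 → d2.
Since 6 matches the lower bound, it is optimal.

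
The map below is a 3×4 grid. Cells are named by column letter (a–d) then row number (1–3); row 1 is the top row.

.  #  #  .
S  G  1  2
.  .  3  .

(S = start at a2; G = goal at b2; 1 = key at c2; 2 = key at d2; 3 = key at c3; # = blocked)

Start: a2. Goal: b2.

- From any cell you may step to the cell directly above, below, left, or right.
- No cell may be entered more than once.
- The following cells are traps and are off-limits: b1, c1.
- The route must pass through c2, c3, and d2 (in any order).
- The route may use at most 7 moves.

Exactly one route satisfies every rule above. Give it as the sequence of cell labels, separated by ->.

The 7-move cap with required stops at c2, c3, d2 leaves no slack for detours.
Route from a2: down to a3, 3× right (reaching d3), up to d2, 2× left (reaching b2) — 7 moves in all.
Check: all required cells visited; 7 ≤ 7 moves.

a2 -> a3 -> b3 -> c3 -> d3 -> d2 -> c2 -> b2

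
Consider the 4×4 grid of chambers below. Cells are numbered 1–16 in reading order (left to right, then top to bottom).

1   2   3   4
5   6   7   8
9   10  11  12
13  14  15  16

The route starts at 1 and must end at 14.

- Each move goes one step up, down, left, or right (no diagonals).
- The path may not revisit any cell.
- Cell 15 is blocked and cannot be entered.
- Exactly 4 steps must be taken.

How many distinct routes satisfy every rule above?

Need simple routes of exactly 4 moves from 1 to 14 (Manhattan distance 4, so 0 moves are spent on a detour and 0 undoing it).
Enumerating: 1 5 9 13 14 | 1 5 9 10 14 | 1 5 6 10 14 | 1 2 6 10 14.
That gives 4 routes.

4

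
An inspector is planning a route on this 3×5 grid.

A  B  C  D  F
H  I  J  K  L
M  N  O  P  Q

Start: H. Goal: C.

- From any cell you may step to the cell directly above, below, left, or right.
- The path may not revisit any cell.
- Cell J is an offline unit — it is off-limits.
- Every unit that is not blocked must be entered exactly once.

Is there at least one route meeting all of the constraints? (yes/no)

no

Colour the cells like a checkerboard: each orthogonal step flips colour, so a Hamiltonian route alternates colours. Here there are 8 cells of one colour and 6 of the other, with start on the opposite colour to the goal — the counts and endpoints can't be arranged into an alternating sequence of length 14, so no Hamiltonian route exists.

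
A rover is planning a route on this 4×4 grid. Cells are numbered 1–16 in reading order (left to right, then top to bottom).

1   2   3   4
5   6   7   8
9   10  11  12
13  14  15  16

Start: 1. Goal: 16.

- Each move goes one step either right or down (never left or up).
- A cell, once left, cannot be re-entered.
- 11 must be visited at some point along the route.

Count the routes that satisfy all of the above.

12

A right/down-only route from 1 to 16 makes exactly 3 down-moves and 3 right-moves in some order.
With no other constraints that would be C(6,3) = 20 routes.
Split at 11 and multiply the segment counts: 1→11: 6; 11→16: 2; product = 12.
That gives 12 routes.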